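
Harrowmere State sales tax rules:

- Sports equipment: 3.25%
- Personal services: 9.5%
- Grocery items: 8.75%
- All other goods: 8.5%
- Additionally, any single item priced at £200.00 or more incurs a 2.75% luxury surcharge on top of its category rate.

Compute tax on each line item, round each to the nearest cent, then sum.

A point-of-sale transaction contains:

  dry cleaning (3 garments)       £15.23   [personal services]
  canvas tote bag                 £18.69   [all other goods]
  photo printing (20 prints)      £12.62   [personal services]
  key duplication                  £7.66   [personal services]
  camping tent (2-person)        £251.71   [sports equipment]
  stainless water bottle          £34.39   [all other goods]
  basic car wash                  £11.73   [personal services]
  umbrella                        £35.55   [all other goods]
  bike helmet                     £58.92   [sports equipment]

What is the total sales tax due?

Dry cleaning (3 garments) £15.23: personal services → 9.5% → £1.45
Canvas tote bag £18.69: all other goods → 8.5% → £1.59
Photo printing (20 prints) £12.62: personal services → 9.5% → £1.20
Key duplication £7.66: personal services → 9.5% → £0.73
Camping tent (2-person) £251.71: sports equipment → 3.25% + 2.75% surcharge = 6% → £15.10
Stainless water bottle £34.39: all other goods → 8.5% → £2.92
Basic car wash £11.73: personal services → 9.5% → £1.11
Umbrella £35.55: all other goods → 8.5% → £3.02
Bike helmet £58.92: sports equipment → 3.25% → £1.91
Total tax = £1.45 + £1.59 + £1.20 + £0.73 + £15.10 + £2.92 + £1.11 + £3.02 + £1.91 = £29.03

£29.03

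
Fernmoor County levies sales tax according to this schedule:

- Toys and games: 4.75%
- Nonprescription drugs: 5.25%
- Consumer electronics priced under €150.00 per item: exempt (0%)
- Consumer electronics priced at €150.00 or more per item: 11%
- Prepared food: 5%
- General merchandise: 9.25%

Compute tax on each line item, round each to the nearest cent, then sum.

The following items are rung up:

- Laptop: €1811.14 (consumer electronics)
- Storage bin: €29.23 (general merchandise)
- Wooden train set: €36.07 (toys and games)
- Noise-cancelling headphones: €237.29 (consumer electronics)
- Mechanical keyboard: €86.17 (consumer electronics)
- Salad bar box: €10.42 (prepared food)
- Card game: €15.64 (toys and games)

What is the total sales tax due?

€231.00

Laptop €1811.14: consumer electronics, €150.00 or more → 11% → €199.23
Storage bin €29.23: general merchandise → 9.25% → €2.70
Wooden train set €36.07: toys and games → 4.75% → €1.71
Noise-cancelling headphones €237.29: consumer electronics, €150.00 or more → 11% → €26.10
Mechanical keyboard €86.17: consumer electronics, under €150.00 → 0% → €0.00
Salad bar box €10.42: prepared food → 5% → €0.52
Card game €15.64: toys and games → 4.75% → €0.74
Total tax = €199.23 + €2.70 + €1.71 + €26.10 + €0.52 + €0.74 = €231.00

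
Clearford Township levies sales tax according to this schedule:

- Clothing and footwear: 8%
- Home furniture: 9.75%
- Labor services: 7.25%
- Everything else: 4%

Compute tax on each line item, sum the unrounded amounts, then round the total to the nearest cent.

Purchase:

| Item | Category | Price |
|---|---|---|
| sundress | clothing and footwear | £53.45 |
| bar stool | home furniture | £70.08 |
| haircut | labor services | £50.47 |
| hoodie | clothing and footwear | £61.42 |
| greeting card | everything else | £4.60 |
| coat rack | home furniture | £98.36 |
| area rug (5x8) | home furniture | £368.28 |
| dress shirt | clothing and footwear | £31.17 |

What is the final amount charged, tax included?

£805.69

Sundress £53.45: clothing and footwear → 8% → £4.276
Bar stool £70.08: home furniture → 9.75% → £6.8328
Haircut £50.47: labor services → 7.25% → £3.659075
Hoodie £61.42: clothing and footwear → 8% → £4.9136
Greeting card £4.60: everything else → 4% → £0.184
Coat rack £98.36: home furniture → 9.75% → £9.5901
Area rug (5x8) £368.28: home furniture → 9.75% → £35.9073
Dress shirt £31.17: clothing and footwear → 8% → £2.4936
Subtotal = £737.83; unrounded tax = £67.856475 → £67.86; total due = £805.69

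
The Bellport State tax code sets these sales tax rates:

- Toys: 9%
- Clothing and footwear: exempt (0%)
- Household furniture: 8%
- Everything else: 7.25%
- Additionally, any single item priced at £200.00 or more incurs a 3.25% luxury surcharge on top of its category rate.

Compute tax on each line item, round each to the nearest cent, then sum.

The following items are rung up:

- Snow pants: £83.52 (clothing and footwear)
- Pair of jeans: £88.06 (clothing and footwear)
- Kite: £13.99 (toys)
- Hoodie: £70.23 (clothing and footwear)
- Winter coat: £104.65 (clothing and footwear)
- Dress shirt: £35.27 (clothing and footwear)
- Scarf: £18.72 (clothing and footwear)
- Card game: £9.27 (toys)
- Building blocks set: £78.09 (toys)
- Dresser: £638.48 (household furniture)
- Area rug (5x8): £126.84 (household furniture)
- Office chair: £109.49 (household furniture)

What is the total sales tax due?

Snow pants £83.52: clothing and footwear → 0% → £0.00
Pair of jeans £88.06: clothing and footwear → 0% → £0.00
Kite £13.99: toys → 9% → £1.26
Hoodie £70.23: clothing and footwear → 0% → £0.00
Winter coat £104.65: clothing and footwear → 0% → £0.00
Dress shirt £35.27: clothing and footwear → 0% → £0.00
Scarf £18.72: clothing and footwear → 0% → £0.00
Card game £9.27: toys → 9% → £0.83
Building blocks set £78.09: toys → 9% → £7.03
Dresser £638.48: household furniture → 8% + 3.25% surcharge = 11.25% → £71.83
Area rug (5x8) £126.84: household furniture → 8% → £10.15
Office chair £109.49: household furniture → 8% → £8.76
Total tax = £1.26 + £0.83 + £7.03 + £71.83 + £10.15 + £8.76 = £99.86

£99.86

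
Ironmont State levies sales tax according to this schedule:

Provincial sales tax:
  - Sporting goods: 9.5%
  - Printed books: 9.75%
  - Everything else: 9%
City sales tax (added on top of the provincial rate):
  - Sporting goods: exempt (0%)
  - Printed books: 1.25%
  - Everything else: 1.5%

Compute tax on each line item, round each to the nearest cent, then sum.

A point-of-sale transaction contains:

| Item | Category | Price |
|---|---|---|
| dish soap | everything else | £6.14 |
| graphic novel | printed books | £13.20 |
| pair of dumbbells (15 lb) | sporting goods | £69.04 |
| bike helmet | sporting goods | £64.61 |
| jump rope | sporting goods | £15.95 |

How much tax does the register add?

Dish soap £6.14: everything else → 9% + 1.5% city = 10.5% → £0.64
Graphic novel £13.20: printed books → 9.75% + 1.25% city = 11% → £1.45
Pair of dumbbells (15 lb) £69.04: sporting goods → 9.5% + 0% city = 9.5% → £6.56
Bike helmet £64.61: sporting goods → 9.5% + 0% city = 9.5% → £6.14
Jump rope £15.95: sporting goods → 9.5% + 0% city = 9.5% → £1.52
Total tax = £0.64 + £1.45 + £6.56 + £6.14 + £1.52 = £16.31

£16.31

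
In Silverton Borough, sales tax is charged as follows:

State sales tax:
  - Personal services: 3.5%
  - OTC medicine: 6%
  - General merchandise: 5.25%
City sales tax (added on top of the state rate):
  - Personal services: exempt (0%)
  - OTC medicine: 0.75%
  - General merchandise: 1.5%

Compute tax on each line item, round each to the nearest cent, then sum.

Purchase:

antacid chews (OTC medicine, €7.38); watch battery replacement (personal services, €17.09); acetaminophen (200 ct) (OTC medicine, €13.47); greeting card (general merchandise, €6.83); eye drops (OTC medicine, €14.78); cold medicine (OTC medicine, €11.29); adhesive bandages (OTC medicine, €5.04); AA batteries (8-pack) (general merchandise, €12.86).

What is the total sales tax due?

Antacid chews €7.38: OTC medicine → 6% + 0.75% city = 6.75% → €0.50
Watch battery replacement €17.09: personal services → 3.5% + 0% city = 3.5% → €0.60
Acetaminophen (200 ct) €13.47: OTC medicine → 6% + 0.75% city = 6.75% → €0.91
Greeting card €6.83: general merchandise → 5.25% + 1.5% city = 6.75% → €0.46
Eye drops €14.78: OTC medicine → 6% + 0.75% city = 6.75% → €1.00
Cold medicine €11.29: OTC medicine → 6% + 0.75% city = 6.75% → €0.76
Adhesive bandages €5.04: OTC medicine → 6% + 0.75% city = 6.75% → €0.34
AA batteries (8-pack) €12.86: general merchandise → 5.25% + 1.5% city = 6.75% → €0.87
Total tax = €0.50 + €0.60 + €0.91 + €0.46 + €1.00 + €0.76 + €0.34 + €0.87 = €5.44

€5.44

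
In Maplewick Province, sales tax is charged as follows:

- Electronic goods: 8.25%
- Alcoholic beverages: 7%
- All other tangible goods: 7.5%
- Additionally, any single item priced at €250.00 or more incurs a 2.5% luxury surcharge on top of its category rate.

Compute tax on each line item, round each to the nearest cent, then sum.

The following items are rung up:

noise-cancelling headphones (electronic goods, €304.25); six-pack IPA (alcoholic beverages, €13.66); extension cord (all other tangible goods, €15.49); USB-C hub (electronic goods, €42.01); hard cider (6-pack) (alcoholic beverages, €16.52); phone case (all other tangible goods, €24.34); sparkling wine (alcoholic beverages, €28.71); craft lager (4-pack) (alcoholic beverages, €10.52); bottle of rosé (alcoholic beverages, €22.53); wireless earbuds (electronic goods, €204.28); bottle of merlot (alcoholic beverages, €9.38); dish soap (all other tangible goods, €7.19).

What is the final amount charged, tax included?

Noise-cancelling headphones €304.25: electronic goods → 8.25% + 2.5% surcharge = 10.75% → €32.71
Six-pack IPA €13.66: alcoholic beverages → 7% → €0.96
Extension cord €15.49: all other tangible goods → 7.5% → €1.16
USB-C hub €42.01: electronic goods → 8.25% → €3.47
Hard cider (6-pack) €16.52: alcoholic beverages → 7% → €1.16
Phone case €24.34: all other tangible goods → 7.5% → €1.83
Sparkling wine €28.71: alcoholic beverages → 7% → €2.01
Craft lager (4-pack) €10.52: alcoholic beverages → 7% → €0.74
Bottle of rosé €22.53: alcoholic beverages → 7% → €1.58
Wireless earbuds €204.28: electronic goods → 8.25% → €16.85
Bottle of merlot €9.38: alcoholic beverages → 7% → €0.66
Dish soap €7.19: all other tangible goods → 7.5% → €0.54
Subtotal = €698.88; tax = €63.67; total due = €762.55

€762.55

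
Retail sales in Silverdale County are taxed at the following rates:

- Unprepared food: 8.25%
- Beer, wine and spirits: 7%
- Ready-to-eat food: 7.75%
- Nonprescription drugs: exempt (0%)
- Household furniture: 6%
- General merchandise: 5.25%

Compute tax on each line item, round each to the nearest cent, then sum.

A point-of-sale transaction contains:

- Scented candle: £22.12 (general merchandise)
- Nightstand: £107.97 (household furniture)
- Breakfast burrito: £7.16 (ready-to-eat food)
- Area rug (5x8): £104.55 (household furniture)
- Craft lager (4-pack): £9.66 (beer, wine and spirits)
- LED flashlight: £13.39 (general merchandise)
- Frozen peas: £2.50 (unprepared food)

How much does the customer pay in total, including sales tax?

£283.40

Scented candle £22.12: general merchandise → 5.25% → £1.16
Nightstand £107.97: household furniture → 6% → £6.48
Breakfast burrito £7.16: ready-to-eat food → 7.75% → £0.55
Area rug (5x8) £104.55: household furniture → 6% → £6.27
Craft lager (4-pack) £9.66: beer, wine and spirits → 7% → £0.68
LED flashlight £13.39: general merchandise → 5.25% → £0.70
Frozen peas £2.50: unprepared food → 8.25% → £0.21
Subtotal = £267.35; tax = £16.05; total due = £283.40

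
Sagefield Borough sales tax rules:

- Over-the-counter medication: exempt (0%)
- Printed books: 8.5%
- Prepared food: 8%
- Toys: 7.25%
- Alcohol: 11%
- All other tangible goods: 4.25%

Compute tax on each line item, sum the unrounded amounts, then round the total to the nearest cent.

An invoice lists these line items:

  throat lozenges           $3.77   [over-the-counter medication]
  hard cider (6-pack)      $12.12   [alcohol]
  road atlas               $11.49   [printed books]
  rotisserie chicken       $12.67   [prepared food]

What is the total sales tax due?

$3.32

Throat lozenges $3.77: over-the-counter medication → 0% → $0.00
Hard cider (6-pack) $12.12: alcohol → 11% → $1.3332
Road atlas $11.49: printed books → 8.5% → $0.97665
Rotisserie chicken $12.67: prepared food → 8% → $1.0136
Unrounded tax sum = $3.32345 → $3.32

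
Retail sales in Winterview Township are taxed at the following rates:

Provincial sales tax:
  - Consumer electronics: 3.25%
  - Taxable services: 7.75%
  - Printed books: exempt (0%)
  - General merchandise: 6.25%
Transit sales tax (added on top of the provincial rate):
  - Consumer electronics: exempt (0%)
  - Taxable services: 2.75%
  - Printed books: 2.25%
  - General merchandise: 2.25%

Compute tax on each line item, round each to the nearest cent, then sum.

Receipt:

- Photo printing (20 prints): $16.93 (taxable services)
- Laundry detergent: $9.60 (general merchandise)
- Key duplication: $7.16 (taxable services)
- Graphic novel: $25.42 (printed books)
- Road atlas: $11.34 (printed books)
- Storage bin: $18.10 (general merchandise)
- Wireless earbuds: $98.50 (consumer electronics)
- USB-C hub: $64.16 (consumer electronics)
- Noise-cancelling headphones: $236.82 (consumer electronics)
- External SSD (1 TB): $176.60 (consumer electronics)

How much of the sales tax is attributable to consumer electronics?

Wireless earbuds $98.50: consumer electronics → 3.25% + 0% transit = 3.25% → $3.20
USB-C hub $64.16: consumer electronics → 3.25% + 0% transit = 3.25% → $2.09
Noise-cancelling headphones $236.82: consumer electronics → 3.25% + 0% transit = 3.25% → $7.70
External SSD (1 TB) $176.60: consumer electronics → 3.25% + 0% transit = 3.25% → $5.74
Tax on consumer electronics = $3.20 + $2.09 + $7.70 + $5.74 = $18.73

$18.73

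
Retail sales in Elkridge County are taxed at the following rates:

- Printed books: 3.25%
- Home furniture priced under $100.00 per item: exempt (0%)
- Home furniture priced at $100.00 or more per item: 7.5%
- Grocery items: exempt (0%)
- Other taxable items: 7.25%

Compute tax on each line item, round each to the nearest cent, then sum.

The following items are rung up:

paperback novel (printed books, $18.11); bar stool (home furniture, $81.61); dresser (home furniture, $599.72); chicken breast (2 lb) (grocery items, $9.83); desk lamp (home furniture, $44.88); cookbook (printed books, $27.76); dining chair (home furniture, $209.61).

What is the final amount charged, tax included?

Paperback novel $18.11: printed books → 3.25% → $0.59
Bar stool $81.61: home furniture, under $100.00 → 0% → $0.00
Dresser $599.72: home furniture, $100.00 or more → 7.5% → $44.98
Chicken breast (2 lb) $9.83: grocery items → 0% → $0.00
Desk lamp $44.88: home furniture, under $100.00 → 0% → $0.00
Cookbook $27.76: printed books → 3.25% → $0.90
Dining chair $209.61: home furniture, $100.00 or more → 7.5% → $15.72
Subtotal = $991.52; tax = $62.19; total due = $1053.71

$1053.71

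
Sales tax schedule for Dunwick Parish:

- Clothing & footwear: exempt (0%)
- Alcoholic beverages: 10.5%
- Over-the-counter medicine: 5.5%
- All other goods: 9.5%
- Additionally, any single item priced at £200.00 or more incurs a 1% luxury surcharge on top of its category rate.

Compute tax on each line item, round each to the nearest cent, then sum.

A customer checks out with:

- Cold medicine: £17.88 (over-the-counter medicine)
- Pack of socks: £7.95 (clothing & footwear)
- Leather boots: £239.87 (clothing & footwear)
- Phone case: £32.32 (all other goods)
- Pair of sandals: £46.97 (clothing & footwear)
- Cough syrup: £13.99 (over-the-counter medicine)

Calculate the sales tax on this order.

Cold medicine £17.88: over-the-counter medicine → 5.5% → £0.98
Pack of socks £7.95: clothing & footwear → 0% → £0.00
Leather boots £239.87: clothing & footwear → 0% + 1% surcharge = 1% → £2.40
Phone case £32.32: all other goods → 9.5% → £3.07
Pair of sandals £46.97: clothing & footwear → 0% → £0.00
Cough syrup £13.99: over-the-counter medicine → 5.5% → £0.77
Total tax = £0.98 + £2.40 + £3.07 + £0.77 = £7.22

£7.22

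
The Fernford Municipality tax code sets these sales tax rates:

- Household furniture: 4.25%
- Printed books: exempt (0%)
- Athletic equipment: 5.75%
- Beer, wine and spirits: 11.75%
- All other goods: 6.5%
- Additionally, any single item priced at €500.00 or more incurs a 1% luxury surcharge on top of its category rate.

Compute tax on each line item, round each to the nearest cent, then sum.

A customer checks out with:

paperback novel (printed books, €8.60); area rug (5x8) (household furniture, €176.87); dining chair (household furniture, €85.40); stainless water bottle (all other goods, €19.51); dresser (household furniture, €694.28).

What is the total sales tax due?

€48.87

Paperback novel €8.60: printed books → 0% → €0.00
Area rug (5x8) €176.87: household furniture → 4.25% → €7.52
Dining chair €85.40: household furniture → 4.25% → €3.63
Stainless water bottle €19.51: all other goods → 6.5% → €1.27
Dresser €694.28: household furniture → 4.25% + 1% surcharge = 5.25% → €36.45
Total tax = €7.52 + €3.63 + €1.27 + €36.45 = €48.87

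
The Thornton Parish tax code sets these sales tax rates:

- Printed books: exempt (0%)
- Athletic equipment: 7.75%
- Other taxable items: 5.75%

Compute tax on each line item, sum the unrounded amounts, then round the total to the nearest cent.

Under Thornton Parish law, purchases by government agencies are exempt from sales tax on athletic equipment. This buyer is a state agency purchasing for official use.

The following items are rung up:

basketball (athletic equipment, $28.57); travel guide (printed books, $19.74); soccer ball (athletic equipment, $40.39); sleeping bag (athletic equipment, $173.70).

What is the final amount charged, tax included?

$262.40

Basketball $28.57: athletic equipment, buyer-exempt → 0% → $0.00
Travel guide $19.74: printed books → 0% → $0.00
Soccer ball $40.39: athletic equipment, buyer-exempt → 0% → $0.00
Sleeping bag $173.70: athletic equipment, buyer-exempt → 0% → $0.00
Subtotal = $262.40; unrounded tax = $0.00 → $0.00; total due = $262.40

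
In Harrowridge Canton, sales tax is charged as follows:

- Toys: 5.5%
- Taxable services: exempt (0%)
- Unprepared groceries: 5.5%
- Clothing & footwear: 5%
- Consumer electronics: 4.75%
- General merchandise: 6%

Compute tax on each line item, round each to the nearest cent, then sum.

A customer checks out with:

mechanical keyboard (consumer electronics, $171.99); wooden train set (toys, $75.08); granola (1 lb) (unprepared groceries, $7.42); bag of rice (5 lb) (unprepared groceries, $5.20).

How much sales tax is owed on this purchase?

$13.00

Mechanical keyboard $171.99: consumer electronics → 4.75% → $8.17
Wooden train set $75.08: toys → 5.5% → $4.13
Granola (1 lb) $7.42: unprepared groceries → 5.5% → $0.41
Bag of rice (5 lb) $5.20: unprepared groceries → 5.5% → $0.29
Total tax = $8.17 + $4.13 + $0.41 + $0.29 = $13.00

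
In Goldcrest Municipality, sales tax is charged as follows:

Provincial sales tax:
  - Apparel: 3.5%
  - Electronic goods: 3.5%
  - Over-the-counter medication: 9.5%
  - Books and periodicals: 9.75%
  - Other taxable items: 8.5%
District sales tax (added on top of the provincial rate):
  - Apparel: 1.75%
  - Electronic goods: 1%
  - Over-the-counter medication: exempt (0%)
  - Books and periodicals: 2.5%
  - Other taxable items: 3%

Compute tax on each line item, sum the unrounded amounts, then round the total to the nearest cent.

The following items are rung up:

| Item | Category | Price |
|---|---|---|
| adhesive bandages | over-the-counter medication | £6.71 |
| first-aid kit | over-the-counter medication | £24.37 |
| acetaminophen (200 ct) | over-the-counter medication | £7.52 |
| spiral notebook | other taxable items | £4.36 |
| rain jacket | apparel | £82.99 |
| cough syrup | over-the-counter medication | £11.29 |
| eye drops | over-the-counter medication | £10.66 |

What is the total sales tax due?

Adhesive bandages £6.71: over-the-counter medication → 9.5% + 0% district = 9.5% → £0.63745
First-aid kit £24.37: over-the-counter medication → 9.5% + 0% district = 9.5% → £2.31515
Acetaminophen (200 ct) £7.52: over-the-counter medication → 9.5% + 0% district = 9.5% → £0.7144
Spiral notebook £4.36: other taxable items → 8.5% + 3% district = 11.5% → £0.5014
Rain jacket £82.99: apparel → 3.5% + 1.75% district = 5.25% → £4.356975
Cough syrup £11.29: over-the-counter medication → 9.5% + 0% district = 9.5% → £1.07255
Eye drops £10.66: over-the-counter medication → 9.5% + 0% district = 9.5% → £1.0127
Unrounded tax sum = £10.610625 → £10.61

£10.61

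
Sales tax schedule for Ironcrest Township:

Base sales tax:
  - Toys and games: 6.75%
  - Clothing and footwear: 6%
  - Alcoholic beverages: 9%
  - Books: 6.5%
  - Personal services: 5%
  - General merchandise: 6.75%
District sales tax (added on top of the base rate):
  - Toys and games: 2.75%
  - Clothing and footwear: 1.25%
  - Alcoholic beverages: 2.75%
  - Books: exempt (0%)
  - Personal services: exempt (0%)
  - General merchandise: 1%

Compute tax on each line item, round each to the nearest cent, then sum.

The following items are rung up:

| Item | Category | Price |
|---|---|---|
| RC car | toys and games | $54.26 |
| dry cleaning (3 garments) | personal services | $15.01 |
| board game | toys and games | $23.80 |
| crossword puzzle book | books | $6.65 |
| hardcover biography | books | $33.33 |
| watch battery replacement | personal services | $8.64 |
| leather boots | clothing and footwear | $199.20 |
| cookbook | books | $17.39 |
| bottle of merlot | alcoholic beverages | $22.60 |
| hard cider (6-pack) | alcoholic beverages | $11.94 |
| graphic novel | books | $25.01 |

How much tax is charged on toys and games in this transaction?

$7.41

RC car $54.26: toys and games → 6.75% + 2.75% district = 9.5% → $5.15
Board game $23.80: toys and games → 6.75% + 2.75% district = 9.5% → $2.26
Tax on toys and games = $5.15 + $2.26 = $7.41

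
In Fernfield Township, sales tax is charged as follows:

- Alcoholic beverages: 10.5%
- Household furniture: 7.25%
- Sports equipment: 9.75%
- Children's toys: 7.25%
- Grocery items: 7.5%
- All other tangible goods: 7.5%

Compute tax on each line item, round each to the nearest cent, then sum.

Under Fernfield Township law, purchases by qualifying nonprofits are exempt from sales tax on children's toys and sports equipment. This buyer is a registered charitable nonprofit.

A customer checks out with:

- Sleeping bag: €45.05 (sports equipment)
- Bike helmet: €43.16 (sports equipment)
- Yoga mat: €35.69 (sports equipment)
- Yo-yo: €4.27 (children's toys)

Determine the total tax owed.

Sleeping bag €45.05: sports equipment, buyer-exempt → 0% → €0.00
Bike helmet €43.16: sports equipment, buyer-exempt → 0% → €0.00
Yoga mat €35.69: sports equipment, buyer-exempt → 0% → €0.00
Yo-yo €4.27: children's toys, buyer-exempt → 0% → €0.00
Total tax = €0.00

€0.00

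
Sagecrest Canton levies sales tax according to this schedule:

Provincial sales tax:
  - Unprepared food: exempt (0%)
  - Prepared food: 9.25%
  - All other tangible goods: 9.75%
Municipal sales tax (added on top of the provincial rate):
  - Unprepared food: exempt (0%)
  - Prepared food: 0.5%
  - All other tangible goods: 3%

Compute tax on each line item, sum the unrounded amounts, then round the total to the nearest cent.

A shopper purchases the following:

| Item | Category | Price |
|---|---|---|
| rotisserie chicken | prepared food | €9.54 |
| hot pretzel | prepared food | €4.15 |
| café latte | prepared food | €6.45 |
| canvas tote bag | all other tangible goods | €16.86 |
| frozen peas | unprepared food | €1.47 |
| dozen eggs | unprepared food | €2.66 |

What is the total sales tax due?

€4.11

Rotisserie chicken €9.54: prepared food → 9.25% + 0.5% municipal = 9.75% → €0.93015
Hot pretzel €4.15: prepared food → 9.25% + 0.5% municipal = 9.75% → €0.404625
Café latte €6.45: prepared food → 9.25% + 0.5% municipal = 9.75% → €0.628875
Canvas tote bag €16.86: all other tangible goods → 9.75% + 3% municipal = 12.75% → €2.14965
Frozen peas €1.47: unprepared food → 0% + 0% municipal = 0% → €0.00
Dozen eggs €2.66: unprepared food → 0% + 0% municipal = 0% → €0.00
Unrounded tax sum = €4.1133 → €4.11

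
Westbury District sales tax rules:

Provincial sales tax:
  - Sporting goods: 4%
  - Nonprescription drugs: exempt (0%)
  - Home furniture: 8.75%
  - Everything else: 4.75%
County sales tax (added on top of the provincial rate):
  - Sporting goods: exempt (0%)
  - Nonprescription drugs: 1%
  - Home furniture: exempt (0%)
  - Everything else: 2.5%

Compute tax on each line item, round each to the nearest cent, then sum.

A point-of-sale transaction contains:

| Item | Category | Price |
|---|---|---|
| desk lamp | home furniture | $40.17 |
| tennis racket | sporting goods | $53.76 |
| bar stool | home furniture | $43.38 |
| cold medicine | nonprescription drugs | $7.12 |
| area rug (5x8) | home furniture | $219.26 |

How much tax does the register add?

$28.72

Desk lamp $40.17: home furniture → 8.75% + 0% county = 8.75% → $3.51
Tennis racket $53.76: sporting goods → 4% + 0% county = 4% → $2.15
Bar stool $43.38: home furniture → 8.75% + 0% county = 8.75% → $3.80
Cold medicine $7.12: nonprescription drugs → 0% + 1% county = 1% → $0.07
Area rug (5x8) $219.26: home furniture → 8.75% + 0% county = 8.75% → $19.19
Total tax = $3.51 + $2.15 + $3.80 + $0.07 + $19.19 = $28.72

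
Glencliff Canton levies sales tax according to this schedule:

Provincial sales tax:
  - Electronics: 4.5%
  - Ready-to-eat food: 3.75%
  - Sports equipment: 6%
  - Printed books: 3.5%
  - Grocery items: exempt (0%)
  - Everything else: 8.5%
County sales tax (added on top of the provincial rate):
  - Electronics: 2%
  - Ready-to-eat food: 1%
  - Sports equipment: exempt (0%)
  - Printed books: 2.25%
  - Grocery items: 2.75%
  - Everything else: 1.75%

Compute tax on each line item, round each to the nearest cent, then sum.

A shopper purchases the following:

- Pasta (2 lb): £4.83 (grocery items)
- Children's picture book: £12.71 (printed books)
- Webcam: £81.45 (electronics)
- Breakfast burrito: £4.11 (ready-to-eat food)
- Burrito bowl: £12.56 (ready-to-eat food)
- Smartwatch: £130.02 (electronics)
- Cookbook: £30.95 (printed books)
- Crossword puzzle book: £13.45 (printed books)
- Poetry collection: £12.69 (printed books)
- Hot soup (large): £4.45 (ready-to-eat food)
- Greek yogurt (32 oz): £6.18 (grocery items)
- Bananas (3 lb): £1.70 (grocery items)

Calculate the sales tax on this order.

£19.11

Pasta (2 lb) £4.83: grocery items → 0% + 2.75% county = 2.75% → £0.13
Children's picture book £12.71: printed books → 3.5% + 2.25% county = 5.75% → £0.73
Webcam £81.45: electronics → 4.5% + 2% county = 6.5% → £5.29
Breakfast burrito £4.11: ready-to-eat food → 3.75% + 1% county = 4.75% → £0.20
Burrito bowl £12.56: ready-to-eat food → 3.75% + 1% county = 4.75% → £0.60
Smartwatch £130.02: electronics → 4.5% + 2% county = 6.5% → £8.45
Cookbook £30.95: printed books → 3.5% + 2.25% county = 5.75% → £1.78
Crossword puzzle book £13.45: printed books → 3.5% + 2.25% county = 5.75% → £0.77
Poetry collection £12.69: printed books → 3.5% + 2.25% county = 5.75% → £0.73
Hot soup (large) £4.45: ready-to-eat food → 3.75% + 1% county = 4.75% → £0.21
Greek yogurt (32 oz) £6.18: grocery items → 0% + 2.75% county = 2.75% → £0.17
Bananas (3 lb) £1.70: grocery items → 0% + 2.75% county = 2.75% → £0.05
Total tax = £0.13 + £0.73 + £5.29 + £0.20 + £0.60 + £8.45 + £1.78 + £0.77 + £0.73 + £0.21 + £0.17 + £0.05 = £19.11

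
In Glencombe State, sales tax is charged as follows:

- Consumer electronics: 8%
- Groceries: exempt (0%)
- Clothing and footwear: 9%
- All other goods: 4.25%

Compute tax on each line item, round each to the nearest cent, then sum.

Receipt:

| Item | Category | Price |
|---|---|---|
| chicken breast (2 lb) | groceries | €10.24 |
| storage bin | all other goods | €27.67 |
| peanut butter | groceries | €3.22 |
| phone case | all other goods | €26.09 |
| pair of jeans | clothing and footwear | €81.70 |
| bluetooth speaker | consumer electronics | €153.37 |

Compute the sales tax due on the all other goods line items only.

€2.29

Storage bin €27.67: all other goods → 4.25% → €1.18
Phone case €26.09: all other goods → 4.25% → €1.11
Tax on all other goods = €1.18 + €1.11 = €2.29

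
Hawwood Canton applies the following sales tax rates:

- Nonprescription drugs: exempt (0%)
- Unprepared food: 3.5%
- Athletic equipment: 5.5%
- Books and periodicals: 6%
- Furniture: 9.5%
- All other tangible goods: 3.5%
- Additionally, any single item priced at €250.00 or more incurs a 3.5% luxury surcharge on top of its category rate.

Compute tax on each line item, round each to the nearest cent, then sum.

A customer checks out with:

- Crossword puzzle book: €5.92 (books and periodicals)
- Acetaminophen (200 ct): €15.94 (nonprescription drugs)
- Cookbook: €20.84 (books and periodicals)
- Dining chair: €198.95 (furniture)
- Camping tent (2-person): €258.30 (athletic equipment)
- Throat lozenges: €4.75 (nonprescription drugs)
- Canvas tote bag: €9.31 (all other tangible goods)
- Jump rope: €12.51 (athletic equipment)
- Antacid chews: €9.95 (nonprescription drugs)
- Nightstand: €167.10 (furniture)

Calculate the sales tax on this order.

Crossword puzzle book €5.92: books and periodicals → 6% → €0.36
Acetaminophen (200 ct) €15.94: nonprescription drugs → 0% → €0.00
Cookbook €20.84: books and periodicals → 6% → €1.25
Dining chair €198.95: furniture → 9.5% → €18.90
Camping tent (2-person) €258.30: athletic equipment → 5.5% + 3.5% surcharge = 9% → €23.25
Throat lozenges €4.75: nonprescription drugs → 0% → €0.00
Canvas tote bag €9.31: all other tangible goods → 3.5% → €0.33
Jump rope €12.51: athletic equipment → 5.5% → €0.69
Antacid chews €9.95: nonprescription drugs → 0% → €0.00
Nightstand €167.10: furniture → 9.5% → €15.87
Total tax = €0.36 + €1.25 + €18.90 + €23.25 + €0.33 + €0.69 + €15.87 = €60.65

€60.65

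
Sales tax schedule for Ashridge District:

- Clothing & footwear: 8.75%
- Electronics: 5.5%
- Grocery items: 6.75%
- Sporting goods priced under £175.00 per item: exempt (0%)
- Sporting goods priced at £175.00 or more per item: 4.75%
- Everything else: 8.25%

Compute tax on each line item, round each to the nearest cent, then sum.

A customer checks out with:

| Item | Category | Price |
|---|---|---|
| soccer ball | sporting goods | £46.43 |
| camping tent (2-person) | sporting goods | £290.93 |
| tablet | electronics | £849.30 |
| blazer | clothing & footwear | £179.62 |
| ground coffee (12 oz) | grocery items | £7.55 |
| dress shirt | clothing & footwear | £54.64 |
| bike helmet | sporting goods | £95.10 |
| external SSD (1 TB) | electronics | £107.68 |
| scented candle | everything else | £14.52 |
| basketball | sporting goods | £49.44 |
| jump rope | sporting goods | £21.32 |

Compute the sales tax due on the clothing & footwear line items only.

Blazer £179.62: clothing & footwear → 8.75% → £15.72
Dress shirt £54.64: clothing & footwear → 8.75% → £4.78
Tax on clothing & footwear = £15.72 + £4.78 = £20.50

£20.50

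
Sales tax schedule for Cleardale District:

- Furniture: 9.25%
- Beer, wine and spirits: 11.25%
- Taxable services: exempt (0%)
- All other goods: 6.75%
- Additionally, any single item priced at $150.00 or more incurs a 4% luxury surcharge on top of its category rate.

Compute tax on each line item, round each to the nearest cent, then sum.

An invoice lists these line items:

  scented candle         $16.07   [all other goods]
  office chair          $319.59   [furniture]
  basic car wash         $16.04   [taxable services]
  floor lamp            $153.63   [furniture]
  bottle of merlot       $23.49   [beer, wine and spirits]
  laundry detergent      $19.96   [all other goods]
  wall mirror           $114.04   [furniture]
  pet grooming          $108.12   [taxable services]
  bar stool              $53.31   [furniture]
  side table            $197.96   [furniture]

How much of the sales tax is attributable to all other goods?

Scented candle $16.07: all other goods → 6.75% → $1.08
Laundry detergent $19.96: all other goods → 6.75% → $1.35
Tax on all other goods = $1.08 + $1.35 = $2.43

$2.43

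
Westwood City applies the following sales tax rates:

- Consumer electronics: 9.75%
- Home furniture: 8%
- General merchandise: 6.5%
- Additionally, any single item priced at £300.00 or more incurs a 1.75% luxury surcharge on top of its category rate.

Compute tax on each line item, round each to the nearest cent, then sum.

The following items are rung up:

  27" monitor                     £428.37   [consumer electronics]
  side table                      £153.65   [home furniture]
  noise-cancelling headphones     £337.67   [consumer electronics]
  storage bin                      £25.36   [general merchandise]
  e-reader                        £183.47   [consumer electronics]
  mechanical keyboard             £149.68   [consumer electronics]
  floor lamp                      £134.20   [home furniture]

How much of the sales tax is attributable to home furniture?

Side table £153.65: home furniture → 8% → £12.29
Floor lamp £134.20: home furniture → 8% → £10.74
Tax on home furniture = £12.29 + £10.74 = £23.03

£23.03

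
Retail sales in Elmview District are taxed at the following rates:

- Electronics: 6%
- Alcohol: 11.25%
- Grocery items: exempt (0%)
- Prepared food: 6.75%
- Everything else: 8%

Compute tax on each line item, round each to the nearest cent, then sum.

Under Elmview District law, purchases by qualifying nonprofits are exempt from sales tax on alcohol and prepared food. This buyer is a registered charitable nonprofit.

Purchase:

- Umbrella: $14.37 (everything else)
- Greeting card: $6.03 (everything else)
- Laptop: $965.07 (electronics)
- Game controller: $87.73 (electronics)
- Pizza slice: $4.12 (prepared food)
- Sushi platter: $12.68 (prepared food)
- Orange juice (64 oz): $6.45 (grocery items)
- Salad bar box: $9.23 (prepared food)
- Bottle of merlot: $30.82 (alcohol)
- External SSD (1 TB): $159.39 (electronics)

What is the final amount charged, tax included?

Umbrella $14.37: everything else → 8% → $1.15
Greeting card $6.03: everything else → 8% → $0.48
Laptop $965.07: electronics → 6% → $57.90
Game controller $87.73: electronics → 6% → $5.26
Pizza slice $4.12: prepared food, buyer-exempt → 0% → $0.00
Sushi platter $12.68: prepared food, buyer-exempt → 0% → $0.00
Orange juice (64 oz) $6.45: grocery items → 0% → $0.00
Salad bar box $9.23: prepared food, buyer-exempt → 0% → $0.00
Bottle of merlot $30.82: alcohol, buyer-exempt → 0% → $0.00
External SSD (1 TB) $159.39: electronics → 6% → $9.56
Subtotal = $1295.89; tax = $74.35; total due = $1370.24

$1370.24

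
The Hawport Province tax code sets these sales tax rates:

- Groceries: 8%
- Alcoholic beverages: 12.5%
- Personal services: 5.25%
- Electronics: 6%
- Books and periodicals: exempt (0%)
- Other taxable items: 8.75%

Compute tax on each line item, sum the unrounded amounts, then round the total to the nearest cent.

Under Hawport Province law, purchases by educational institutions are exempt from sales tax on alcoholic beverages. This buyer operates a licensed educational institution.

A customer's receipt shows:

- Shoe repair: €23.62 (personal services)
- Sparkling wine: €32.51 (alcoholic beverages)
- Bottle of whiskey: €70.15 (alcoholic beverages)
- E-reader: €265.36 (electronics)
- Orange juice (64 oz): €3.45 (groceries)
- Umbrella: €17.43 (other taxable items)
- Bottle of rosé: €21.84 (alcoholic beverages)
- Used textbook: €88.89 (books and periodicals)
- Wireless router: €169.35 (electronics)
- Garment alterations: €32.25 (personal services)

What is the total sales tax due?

Shoe repair €23.62: personal services → 5.25% → €1.24005
Sparkling wine €32.51: alcoholic beverages, buyer-exempt → 0% → €0.00
Bottle of whiskey €70.15: alcoholic beverages, buyer-exempt → 0% → €0.00
E-reader €265.36: electronics → 6% → €15.9216
Orange juice (64 oz) €3.45: groceries → 8% → €0.276
Umbrella €17.43: other taxable items → 8.75% → €1.525125
Bottle of rosé €21.84: alcoholic beverages, buyer-exempt → 0% → €0.00
Used textbook €88.89: books and periodicals → 0% → €0.00
Wireless router €169.35: electronics → 6% → €10.161
Garment alterations €32.25: personal services → 5.25% → €1.693125
Unrounded tax sum = €30.8169 → €30.82

€30.82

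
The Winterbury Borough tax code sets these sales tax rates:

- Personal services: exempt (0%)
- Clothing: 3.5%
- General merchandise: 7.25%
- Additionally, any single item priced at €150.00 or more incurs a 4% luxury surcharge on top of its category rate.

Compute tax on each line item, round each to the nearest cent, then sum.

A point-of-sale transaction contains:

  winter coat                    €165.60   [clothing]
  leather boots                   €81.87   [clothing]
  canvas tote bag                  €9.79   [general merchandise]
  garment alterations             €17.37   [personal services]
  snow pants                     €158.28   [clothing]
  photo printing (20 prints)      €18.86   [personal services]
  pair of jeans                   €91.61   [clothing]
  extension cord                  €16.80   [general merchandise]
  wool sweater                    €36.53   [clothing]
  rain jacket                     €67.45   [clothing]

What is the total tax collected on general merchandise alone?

€1.93

Canvas tote bag €9.79: general merchandise → 7.25% → €0.71
Extension cord €16.80: general merchandise → 7.25% → €1.22
Tax on general merchandise = €0.71 + €1.22 = €1.93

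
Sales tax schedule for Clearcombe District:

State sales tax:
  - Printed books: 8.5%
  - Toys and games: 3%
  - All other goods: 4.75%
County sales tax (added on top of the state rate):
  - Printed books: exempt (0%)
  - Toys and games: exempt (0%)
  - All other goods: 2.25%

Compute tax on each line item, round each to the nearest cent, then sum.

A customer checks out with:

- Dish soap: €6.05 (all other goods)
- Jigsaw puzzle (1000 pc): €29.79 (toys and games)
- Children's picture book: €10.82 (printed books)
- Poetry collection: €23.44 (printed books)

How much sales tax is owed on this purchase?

Dish soap €6.05: all other goods → 4.75% + 2.25% county = 7% → €0.42
Jigsaw puzzle (1000 pc) €29.79: toys and games → 3% + 0% county = 3% → €0.89
Children's picture book €10.82: printed books → 8.5% + 0% county = 8.5% → €0.92
Poetry collection €23.44: printed books → 8.5% + 0% county = 8.5% → €1.99
Total tax = €0.42 + €0.89 + €0.92 + €1.99 = €4.22

€4.22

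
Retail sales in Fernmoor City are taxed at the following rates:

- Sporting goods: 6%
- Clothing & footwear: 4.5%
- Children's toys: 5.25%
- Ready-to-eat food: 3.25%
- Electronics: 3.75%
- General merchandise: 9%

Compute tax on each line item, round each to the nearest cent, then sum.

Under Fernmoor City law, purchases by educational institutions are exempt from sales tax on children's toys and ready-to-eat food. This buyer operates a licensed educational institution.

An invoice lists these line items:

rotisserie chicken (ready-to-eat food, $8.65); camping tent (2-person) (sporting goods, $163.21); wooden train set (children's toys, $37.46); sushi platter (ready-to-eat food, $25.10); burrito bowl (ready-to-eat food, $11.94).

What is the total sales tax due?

Rotisserie chicken $8.65: ready-to-eat food, buyer-exempt → 0% → $0.00
Camping tent (2-person) $163.21: sporting goods → 6% → $9.79
Wooden train set $37.46: children's toys, buyer-exempt → 0% → $0.00
Sushi platter $25.10: ready-to-eat food, buyer-exempt → 0% → $0.00
Burrito bowl $11.94: ready-to-eat food, buyer-exempt → 0% → $0.00
Total tax = $9.79

$9.79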